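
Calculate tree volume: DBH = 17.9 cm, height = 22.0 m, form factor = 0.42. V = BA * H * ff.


(D/200)^2 = (17.9/200)^2 = 0.0895^2 = 0.00801025
BA = 3.141593 * 0.00801025 = 0.0251649 m^2
V = 0.0251649 * 22.0 * 0.42 = 0.232524 ≈ 0.233 m^3

0.233 m^3


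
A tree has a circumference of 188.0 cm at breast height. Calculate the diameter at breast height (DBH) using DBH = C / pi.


DBH = C / pi = 188.0 / 3.141593 = 59.8423 ≈ 59.84 cm

59.84 cm


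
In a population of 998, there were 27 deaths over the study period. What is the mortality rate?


Mortality rate = 27 / 998 = 0.027054 ≈ 0.0271

0.0271


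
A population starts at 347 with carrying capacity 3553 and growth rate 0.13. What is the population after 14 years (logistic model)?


(K - N0)/N0 = (3553 - 347)/347 = 3206/347 = 9.23919
r*t = 0.13 * 14 = 1.82; exp(-1.82) = 0.162026
9.23919 * 0.162026 = 1.49699
1 + 1.49699 = 2.49699
N = 3553 / 2.49699 = 1422.91 ≈ 1423

1423


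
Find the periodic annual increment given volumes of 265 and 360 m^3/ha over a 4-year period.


PAI = (V2 - V1) / period = (360 - 265) / 4 = 95 / 4 = 23.75 m^3/ha/yr

23.75 m^3/ha/yr


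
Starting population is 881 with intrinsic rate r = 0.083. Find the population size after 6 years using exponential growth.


r*t = 0.083 * 6 = 0.498
exp(0.498) = 1.64543
N = 881 * 1.64543 = 1449.62 ≈ 1450

1450


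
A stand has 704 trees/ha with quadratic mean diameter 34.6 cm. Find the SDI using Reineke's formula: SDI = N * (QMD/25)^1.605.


QMD/25 = 34.6/25 = 1.384
(1.384)^1.605 = exp(1.605 * ln(1.384)) = exp(1.605 * 0.324978) = exp(0.521590) = 1.68470
SDI = 704 * 1.68470 = 1186.03 ≈ 1186

1186


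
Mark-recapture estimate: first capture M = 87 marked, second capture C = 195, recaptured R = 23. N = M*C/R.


N = M * C / R = 87 * 195 / 23 = 16965 / 23 = 737.61 ≈ 738

738 individuals


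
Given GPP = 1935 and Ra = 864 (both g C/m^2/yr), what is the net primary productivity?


NPP = GPP - Ra = 1935 - 864 = 1071 g C/m^2/yr

1071 g C/m^2/yr


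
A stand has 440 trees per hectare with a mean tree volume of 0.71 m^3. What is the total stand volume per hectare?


V_stand = 440 * 0.71 = 312.4 m^3/ha

312.4 m^3/ha


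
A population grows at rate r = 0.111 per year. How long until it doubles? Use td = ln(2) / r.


td = ln(2) / 0.111 = 0.693147 / 0.111 = 6.24457 ≈ 6.2 years

6.2 years


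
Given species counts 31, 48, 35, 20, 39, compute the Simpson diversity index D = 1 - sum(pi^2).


Total N = 31 + 48 + 35 + 20 + 39 = 173
Per-species terms:
  p = 31/173 = 0.179191; p^2 = 0.179191^2 = 0.032109
  p = 48/173 = 0.277457; p^2 = 0.277457^2 = 0.076982
  p = 35/173 = 0.202312; p^2 = 0.202312^2 = 0.040930
  p = 20/173 = 0.115607; p^2 = 0.115607^2 = 0.013365
  p = 39/173 = 0.225434; p^2 = 0.225434^2 = 0.050820
sum(p^2) = 0.032109 + 0.076982 + 0.040930 + 0.013365 + 0.050820 = 0.214206
D = 1 - 0.214206 = 0.785794 ≈ 0.7858

0.7858


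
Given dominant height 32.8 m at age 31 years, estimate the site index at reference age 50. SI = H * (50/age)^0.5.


50/31 = 1.61290
(1.61290)^0.5 = 1.27000
SI = 32.8 * 1.27000 = 41.6560 ≈ 41.7 m

41.7 m


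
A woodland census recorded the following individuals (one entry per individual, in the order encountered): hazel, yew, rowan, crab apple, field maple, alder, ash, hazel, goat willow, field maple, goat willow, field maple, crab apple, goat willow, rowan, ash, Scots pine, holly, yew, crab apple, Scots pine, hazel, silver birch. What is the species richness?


Total individuals logged = 23
Distinct species (count of individuals): hazel (3), yew (2), rowan (2), crab apple (3), field maple (3), alder (1), ash (2), goat willow (3), Scots pine (2), holly (1), silver birch (1)
Species richness = number of distinct species = 11

11


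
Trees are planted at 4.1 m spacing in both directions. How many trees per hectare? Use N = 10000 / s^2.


N = 10000 / 4.1^2 = 10000 / 16.81 = 594.884 ≈ 595 trees/ha

595 trees/ha


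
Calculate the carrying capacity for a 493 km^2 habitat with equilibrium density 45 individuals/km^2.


K = 45 * 493 = 22185 individuals

22185 individuals


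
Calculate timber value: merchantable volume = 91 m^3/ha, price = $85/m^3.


Value = 91 * 85 = $7735/ha

$7735/ha


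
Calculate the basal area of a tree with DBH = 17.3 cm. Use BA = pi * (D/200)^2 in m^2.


D/200 = 17.3/200 = 0.0865 m
(D/200)^2 = 0.0865^2 = 0.00748225
BA = 3.141593 * 0.00748225 = 0.0235062 ≈ 0.0235 m^2

0.0235 m^2


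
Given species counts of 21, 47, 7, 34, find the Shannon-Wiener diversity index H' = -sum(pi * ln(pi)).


Total N = 21 + 47 + 7 + 34 = 109
Per-species terms:
  p = 21/109 = 0.192661; ln(p) = -1.646823; p*ln(p) = 0.192661 * (-1.646823) = -0.317279
  p = 47/109 = 0.431193; ln(p) = -0.841199; p*ln(p) = 0.431193 * (-0.841199) = -0.362719
  p = 7/109 = 0.064220; ln(p) = -2.745441; p*ln(p) = 0.064220 * (-2.745441) = -0.176312
  p = 34/109 = 0.311927; ln(p) = -1.164986; p*ln(p) = 0.311927 * (-1.164986) = -0.363391
sum(p*ln(p)) = (-0.317279) + (-0.362719) + (-0.176312) + (-0.363391) = -1.219701
H' = -(-1.219701) = 1.219701 ≈ 1.2197

1.2197


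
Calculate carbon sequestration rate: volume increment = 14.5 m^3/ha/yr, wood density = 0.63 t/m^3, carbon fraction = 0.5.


C = 14.5 * 0.63 * 0.5 = 4.5675 ≈ 4.57 t C/ha/yr

4.57 t C/ha/yr


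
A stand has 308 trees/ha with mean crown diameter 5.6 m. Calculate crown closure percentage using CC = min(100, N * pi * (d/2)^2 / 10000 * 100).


(d/2)^2 = (5.6/2)^2 = 2.8^2 = 7.84
Crown area = 3.141593 * 7.84 = 24.6301 m^2
N * area / 10000 * 100 = 308 * 24.6301 / 10000 * 100 = 75.8607
CC = min(100, 75.8607) = 75.8607 ≈ 75.9%

75.9%


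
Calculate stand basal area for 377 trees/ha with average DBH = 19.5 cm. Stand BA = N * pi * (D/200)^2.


(D/200)^2 = (19.5/200)^2 = 0.0975^2 = 0.00950625
Individual BA = 3.141593 * 0.00950625 = 0.0298648 m^2
Stand BA = 377 * 0.0298648 = 11.2590 ≈ 11.26 m^2/ha

11.26 m^2/ha


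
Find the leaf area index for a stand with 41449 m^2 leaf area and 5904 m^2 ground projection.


LAI = 41449 / 5904 = 7.0205 ≈ 7.02

7.02


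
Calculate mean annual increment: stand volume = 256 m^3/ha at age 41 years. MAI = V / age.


MAI = 256 / 41 = 6.2439 ≈ 6.24 m^3/ha/yr

6.24 m^3/ha/yr


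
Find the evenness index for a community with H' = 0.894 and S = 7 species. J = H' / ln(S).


ln(7) = 1.94591
J = H' / ln(S) = 0.894 / 1.94591 = 0.459425 ≈ 0.4594

0.4594


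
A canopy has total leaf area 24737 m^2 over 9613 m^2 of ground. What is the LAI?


LAI = 24737 / 9613 = 2.5733 ≈ 2.57

2.57


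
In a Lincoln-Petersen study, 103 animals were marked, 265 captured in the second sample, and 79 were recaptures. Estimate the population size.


N = M * C / R = 103 * 265 / 79 = 27295 / 79 = 345.51 ≈ 346

346 individuals


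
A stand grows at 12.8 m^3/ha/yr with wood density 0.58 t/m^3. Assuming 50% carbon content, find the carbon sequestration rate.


C = 12.8 * 0.58 * 0.5 = 3.712 ≈ 3.71 t C/ha/yr

3.71 t C/ha/yr


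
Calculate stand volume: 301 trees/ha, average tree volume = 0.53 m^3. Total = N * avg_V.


V_stand = 301 * 0.53 = 159.53 ≈ 159.5 m^3/ha

159.5 m^3/ha


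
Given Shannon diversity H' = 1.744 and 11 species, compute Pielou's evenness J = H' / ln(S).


ln(11) = 2.39790
J = H' / ln(S) = 1.744 / 2.39790 = 0.727303 ≈ 0.7273

0.7273


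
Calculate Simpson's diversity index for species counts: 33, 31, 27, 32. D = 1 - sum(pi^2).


Total N = 33 + 31 + 27 + 32 = 123
Per-species terms:
  p = 33/123 = 0.268293; p^2 = 0.268293^2 = 0.071981
  p = 31/123 = 0.252033; p^2 = 0.252033^2 = 0.063521
  p = 27/123 = 0.219512; p^2 = 0.219512^2 = 0.048186
  p = 32/123 = 0.260163; p^2 = 0.260163^2 = 0.067685
sum(p^2) = 0.071981 + 0.063521 + 0.048186 + 0.067685 = 0.251373
D = 1 - 0.251373 = 0.748627 ≈ 0.7486

0.7486


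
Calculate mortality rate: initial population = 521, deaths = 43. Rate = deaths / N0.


Mortality rate = 43 / 521 = 0.082534 ≈ 0.0825

0.0825


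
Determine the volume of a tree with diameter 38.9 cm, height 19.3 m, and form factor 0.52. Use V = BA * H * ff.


(D/200)^2 = (38.9/200)^2 = 0.1945^2 = 0.03783025
BA = 3.141593 * 0.03783025 = 0.118847 m^2
V = 0.118847 * 19.3 * 0.52 = 1.19275 ≈ 1.193 m^3

1.193 m^3


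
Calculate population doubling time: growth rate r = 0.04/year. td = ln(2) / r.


td = ln(2) / 0.04 = 0.693147 / 0.04 = 17.3287 ≈ 17.3 years

17.3 years


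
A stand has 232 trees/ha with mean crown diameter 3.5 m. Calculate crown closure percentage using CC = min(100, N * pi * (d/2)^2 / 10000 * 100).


(d/2)^2 = (3.5/2)^2 = 1.75^2 = 3.0625
Crown area = 3.141593 * 3.0625 = 9.62113 m^2
N * area / 10000 * 100 = 232 * 9.62113 / 10000 * 100 = 22.3210
CC = min(100, 22.3210) = 22.3210 ≈ 22.3%

22.3%


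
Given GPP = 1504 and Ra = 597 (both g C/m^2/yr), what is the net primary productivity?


NPP = GPP - Ra = 1504 - 597 = 907 g C/m^2/yr

907 g C/m^2/yr


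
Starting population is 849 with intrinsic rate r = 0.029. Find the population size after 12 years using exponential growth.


r*t = 0.029 * 12 = 0.348
exp(0.348) = 1.41623
N = 849 * 1.41623 = 1202.38 ≈ 1202

1202


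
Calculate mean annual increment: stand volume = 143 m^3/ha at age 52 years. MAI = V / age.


MAI = 143 / 52 = 2.75 m^3/ha/yr

2.75 m^3/ha/yr


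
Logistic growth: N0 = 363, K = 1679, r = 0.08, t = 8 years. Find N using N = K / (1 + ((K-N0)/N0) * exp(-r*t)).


(K - N0)/N0 = (1679 - 363)/363 = 1316/363 = 3.62534
r*t = 0.08 * 8 = 0.64; exp(-0.64) = 0.527292
3.62534 * 0.527292 = 1.91161
1 + 1.91161 = 2.91161
N = 1679 / 2.91161 = 576.657 ≈ 577

577


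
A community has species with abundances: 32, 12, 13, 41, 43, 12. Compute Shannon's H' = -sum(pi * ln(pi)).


Total N = 32 + 12 + 13 + 41 + 43 + 12 = 153
Per-species terms:
  p = 32/153 = 0.209150; ln(p) = -1.564704; p*ln(p) = 0.209150 * (-1.564704) = -0.327258
  p = 12/153 = 0.078431; ln(p) = -2.545536; p*ln(p) = 0.078431 * (-2.545536) = -0.199649
  p = 13/153 = 0.084967; ln(p) = -2.465492; p*ln(p) = 0.084967 * (-2.465492) = -0.209485
  p = 41/153 = 0.267974; ln(p) = -1.316865; p*ln(p) = 0.267974 * (-1.316865) = -0.352886
  p = 43/153 = 0.281046; ln(p) = -1.269237; p*ln(p) = 0.281046 * (-1.269237) = -0.356714
  p = 12/153 = 0.078431; ln(p) = -2.545536; p*ln(p) = 0.078431 * (-2.545536) = -0.199649
sum(p*ln(p)) = (-0.327258) + (-0.199649) + (-0.209485) + (-0.352886) + (-0.356714) + (-0.199649) = -1.645641
H' = -(-1.645641) = 1.645641 ≈ 1.6456

1.6456


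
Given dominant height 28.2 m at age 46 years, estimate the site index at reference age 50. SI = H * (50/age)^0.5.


50/46 = 1.08696
(1.08696)^0.5 = 1.04257
SI = 28.2 * 1.04257 = 29.4005 ≈ 29.4 m

29.4 m


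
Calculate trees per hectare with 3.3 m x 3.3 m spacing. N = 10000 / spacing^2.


N = 10000 / 3.3^2 = 10000 / 10.89 = 918.274 ≈ 918 trees/ha

918 trees/ha


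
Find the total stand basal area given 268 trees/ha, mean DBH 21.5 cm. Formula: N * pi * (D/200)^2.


(D/200)^2 = (21.5/200)^2 = 0.1075^2 = 0.01155625
Individual BA = 3.141593 * 0.01155625 = 0.0363050 m^2
Stand BA = 268 * 0.0363050 = 9.72974 ≈ 9.73 m^2/ha

9.73 m^2/ha


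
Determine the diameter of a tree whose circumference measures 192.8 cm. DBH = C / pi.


DBH = C / pi = 192.8 / 3.141593 = 61.3701 ≈ 61.37 cm

61.37 cm


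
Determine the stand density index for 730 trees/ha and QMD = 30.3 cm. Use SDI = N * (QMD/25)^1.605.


QMD/25 = 30.3/25 = 1.212
(1.212)^1.605 = exp(1.605 * ln(1.212)) = exp(1.605 * 0.192272) = exp(0.308597) = 1.36151
SDI = 730 * 1.36151 = 993.902 ≈ 994

994


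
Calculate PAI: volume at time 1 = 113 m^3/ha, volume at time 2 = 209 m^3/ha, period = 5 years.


PAI = (V2 - V1) / period = (209 - 113) / 5 = 96 / 5 = 19.20 m^3/ha/yr

19.20 m^3/ha/yr


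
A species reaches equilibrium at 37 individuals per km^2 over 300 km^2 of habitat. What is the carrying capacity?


K = 37 * 300 = 11100 individuals

11100 individuals


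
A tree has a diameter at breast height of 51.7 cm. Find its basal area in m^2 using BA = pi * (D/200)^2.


D/200 = 51.7/200 = 0.2585 m
(D/200)^2 = 0.2585^2 = 0.06682225
BA = 3.141593 * 0.06682225 = 0.209928 ≈ 0.2099 m^2

0.2099 m^2


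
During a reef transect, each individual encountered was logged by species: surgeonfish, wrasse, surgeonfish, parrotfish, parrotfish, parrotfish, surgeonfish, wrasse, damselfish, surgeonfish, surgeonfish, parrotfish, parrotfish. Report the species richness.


Total individuals logged = 13
Distinct species (count of individuals): surgeonfish (5), wrasse (2), parrotfish (5), damselfish (1)
Species richness = number of distinct species = 4

4


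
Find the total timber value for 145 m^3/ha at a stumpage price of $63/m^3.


Value = 145 * 63 = $9135/ha

$9135/ha


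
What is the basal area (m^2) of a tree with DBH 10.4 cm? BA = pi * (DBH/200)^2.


D/200 = 10.4/200 = 0.052 m
(D/200)^2 = 0.052^2 = 0.002704
BA = 3.141593 * 0.002704 = 0.00849487 ≈ 0.0085 m^2

0.0085 m^2


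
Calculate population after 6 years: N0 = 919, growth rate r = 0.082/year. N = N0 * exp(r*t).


r*t = 0.082 * 6 = 0.492
exp(0.492) = 1.63558
N = 919 * 1.63558 = 1503.10 ≈ 1503

1503


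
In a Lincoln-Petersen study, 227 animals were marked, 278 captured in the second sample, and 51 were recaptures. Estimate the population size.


N = M * C / R = 227 * 278 / 51 = 63106 / 51 = 1237.37 ≈ 1237

1237 individuals


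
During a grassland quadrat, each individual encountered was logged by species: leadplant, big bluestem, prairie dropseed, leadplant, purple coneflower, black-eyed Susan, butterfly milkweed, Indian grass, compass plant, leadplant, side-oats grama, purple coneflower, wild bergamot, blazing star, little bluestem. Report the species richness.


Total individuals logged = 15
Distinct species (count of individuals): leadplant (3), big bluestem (1), prairie dropseed (1), purple coneflower (2), black-eyed Susan (1), butterfly milkweed (1), Indian grass (1), compass plant (1), side-oats grama (1), wild bergamot (1), blazing star (1), little bluestem (1)
Species richness = number of distinct species = 12

12


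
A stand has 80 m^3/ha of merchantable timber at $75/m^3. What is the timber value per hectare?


Value = 80 * 75 = $6000/ha

$6000/ha


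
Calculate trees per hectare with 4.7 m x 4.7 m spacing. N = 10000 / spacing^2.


N = 10000 / 4.7^2 = 10000 / 22.09 = 452.694 ≈ 453 trees/ha

453 trees/ha


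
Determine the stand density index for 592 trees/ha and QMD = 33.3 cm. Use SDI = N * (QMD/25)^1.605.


QMD/25 = 33.3/25 = 1.332
(1.332)^1.605 = exp(1.605 * ln(1.332)) = exp(1.605 * 0.286682) = exp(0.460125) = 1.58427
SDI = 592 * 1.58427 = 937.888 ≈ 938

938


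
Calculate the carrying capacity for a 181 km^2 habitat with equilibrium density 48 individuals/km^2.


K = 48 * 181 = 8688 individuals

8688 individuals


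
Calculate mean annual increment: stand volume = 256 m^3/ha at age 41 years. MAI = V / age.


MAI = 256 / 41 = 6.2439 ≈ 6.24 m^3/ha/yr

6.24 m^3/ha/yr


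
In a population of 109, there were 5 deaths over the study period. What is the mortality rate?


Mortality rate = 5 / 109 = 0.045872 ≈ 0.0459

0.0459


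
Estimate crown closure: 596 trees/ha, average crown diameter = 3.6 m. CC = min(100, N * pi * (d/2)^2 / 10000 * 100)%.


(d/2)^2 = (3.6/2)^2 = 1.8^2 = 3.24
Crown area = 3.141593 * 3.24 = 10.1788 m^2
N * area / 10000 * 100 = 596 * 10.1788 / 10000 * 100 = 60.6656
CC = min(100, 60.6656) = 60.6656 ≈ 60.7%

60.7%


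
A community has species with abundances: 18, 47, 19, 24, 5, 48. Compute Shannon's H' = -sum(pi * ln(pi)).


Total N = 18 + 47 + 19 + 24 + 5 + 48 = 161
Per-species terms:
  p = 18/161 = 0.111801; ln(p) = -2.191035; p*ln(p) = 0.111801 * (-2.191035) = -0.244960
  p = 47/161 = 0.291925; ln(p) = -1.231258; p*ln(p) = 0.291925 * (-1.231258) = -0.359435
  p = 19/161 = 0.118012; ln(p) = -2.136969; p*ln(p) = 0.118012 * (-2.136969) = -0.252188
  p = 24/161 = 0.149068; ln(p) = -1.903353; p*ln(p) = 0.149068 * (-1.903353) = -0.283729
  p = 5/161 = 0.031056; ln(p) = -3.471963; p*ln(p) = 0.031056 * (-3.471963) = -0.107825
  p = 48/161 = 0.298137; ln(p) = -1.210202; p*ln(p) = 0.298137 * (-1.210202) = -0.360806
sum(p*ln(p)) = (-0.244960) + (-0.359435) + (-0.252188) + (-0.283729) + (-0.107825) + (-0.360806) = -1.608943
H' = -(-1.608943) = 1.608943 ≈ 1.6089

1.6089


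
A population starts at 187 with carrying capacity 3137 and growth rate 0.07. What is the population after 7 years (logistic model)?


(K - N0)/N0 = (3137 - 187)/187 = 2950/187 = 15.7754
r*t = 0.07 * 7 = 0.49; exp(-0.49) = 0.612626
15.7754 * 0.612626 = 9.66442
1 + 9.66442 = 10.6644
N = 3137 / 10.6644 = 294.156 ≈ 294

294


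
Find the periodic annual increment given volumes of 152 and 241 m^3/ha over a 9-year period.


PAI = (V2 - V1) / period = (241 - 152) / 9 = 89 / 9 = 9.8889 ≈ 9.89 m^3/ha/yr

9.89 m^3/ha/yr


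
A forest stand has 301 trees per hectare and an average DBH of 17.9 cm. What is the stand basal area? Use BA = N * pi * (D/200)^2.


(D/200)^2 = (17.9/200)^2 = 0.0895^2 = 0.00801025
Individual BA = 3.141593 * 0.00801025 = 0.0251649 m^2
Stand BA = 301 * 0.0251649 = 7.57463 ≈ 7.57 m^2/ha

7.57 m^2/ha


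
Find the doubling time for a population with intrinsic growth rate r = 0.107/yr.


td = ln(2) / 0.107 = 0.693147 / 0.107 = 6.47801 ≈ 6.5 years

6.5 years


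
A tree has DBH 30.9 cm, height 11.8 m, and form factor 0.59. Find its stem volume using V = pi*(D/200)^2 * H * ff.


(D/200)^2 = (30.9/200)^2 = 0.1545^2 = 0.02387025
BA = 3.141593 * 0.02387025 = 0.0749906 m^2
V = 0.0749906 * 11.8 * 0.59 = 0.522085 ≈ 0.522 m^3

0.522 m^3


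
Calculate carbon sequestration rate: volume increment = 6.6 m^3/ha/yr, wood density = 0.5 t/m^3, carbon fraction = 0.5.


C = 6.6 * 0.5 * 0.5 = 1.65 t C/ha/yr

1.65 t C/ha/yr


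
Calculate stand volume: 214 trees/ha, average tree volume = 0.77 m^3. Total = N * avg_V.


V_stand = 214 * 0.77 = 164.78 ≈ 164.8 m^3/ha

164.8 m^3/ha


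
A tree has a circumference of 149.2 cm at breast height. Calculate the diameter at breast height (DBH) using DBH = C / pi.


DBH = C / pi = 149.2 / 3.141593 = 47.4918 ≈ 47.49 cm

47.49 cm


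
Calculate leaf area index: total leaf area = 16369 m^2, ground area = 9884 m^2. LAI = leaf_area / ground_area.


LAI = 16369 / 9884 = 1.6561 ≈ 1.66

1.66


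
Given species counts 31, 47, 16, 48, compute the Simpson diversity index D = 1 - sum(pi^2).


Total N = 31 + 47 + 16 + 48 = 142
Per-species terms:
  p = 31/142 = 0.218310; p^2 = 0.218310^2 = 0.047659
  p = 47/142 = 0.330986; p^2 = 0.330986^2 = 0.109552
  p = 16/142 = 0.112676; p^2 = 0.112676^2 = 0.012696
  p = 48/142 = 0.338028; p^2 = 0.338028^2 = 0.114263
sum(p^2) = 0.047659 + 0.109552 + 0.012696 + 0.114263 = 0.284170
D = 1 - 0.284170 = 0.715830 ≈ 0.7158

0.7158


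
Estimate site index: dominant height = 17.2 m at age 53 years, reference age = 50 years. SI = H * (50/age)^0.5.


50/53 = 0.943396
(0.943396)^0.5 = 0.971286
SI = 17.2 * 0.971286 = 16.7061 ≈ 16.7 m

16.7 m


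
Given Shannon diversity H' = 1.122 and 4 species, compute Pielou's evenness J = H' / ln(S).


ln(4) = 1.38629
J = H' / ln(S) = 1.122 / 1.38629 = 0.809354 ≈ 0.8094

0.8094


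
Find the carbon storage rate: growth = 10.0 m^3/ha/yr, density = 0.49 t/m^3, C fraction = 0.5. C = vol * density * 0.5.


C = 10.0 * 0.49 * 0.5 = 2.45 t C/ha/yr

2.45 t C/ha/yr


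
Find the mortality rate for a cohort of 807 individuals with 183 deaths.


Mortality rate = 183 / 807 = 0.226766 ≈ 0.2268

0.2268


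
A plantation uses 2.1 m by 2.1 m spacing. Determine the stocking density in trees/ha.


N = 10000 / 2.1^2 = 10000 / 4.41 = 2267.57 ≈ 2268 trees/ha

2268 trees/ha


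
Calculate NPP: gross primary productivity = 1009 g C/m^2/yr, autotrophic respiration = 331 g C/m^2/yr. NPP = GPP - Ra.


NPP = GPP - Ra = 1009 - 331 = 678 g C/m^2/yr

678 g C/m^2/yr


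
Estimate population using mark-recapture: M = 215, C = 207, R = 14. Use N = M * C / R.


N = M * C / R = 215 * 207 / 14 = 44505 / 14 = 3178.93 ≈ 3179

3179 individuals


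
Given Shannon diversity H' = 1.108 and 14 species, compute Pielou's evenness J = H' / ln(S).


ln(14) = 2.63906
J = H' / ln(S) = 1.108 / 2.63906 = 0.419846 ≈ 0.4198

0.4198


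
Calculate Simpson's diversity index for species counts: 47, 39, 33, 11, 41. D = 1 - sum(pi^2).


Total N = 47 + 39 + 33 + 11 + 41 = 171
Per-species terms:
  p = 47/171 = 0.274854; p^2 = 0.274854^2 = 0.075545
  p = 39/171 = 0.228070; p^2 = 0.228070^2 = 0.052016
  p = 33/171 = 0.192982; p^2 = 0.192982^2 = 0.037242
  p = 11/171 = 0.064327; p^2 = 0.064327^2 = 0.004138
  p = 41/171 = 0.239766; p^2 = 0.239766^2 = 0.057488
sum(p^2) = 0.075545 + 0.052016 + 0.037242 + 0.004138 + 0.057488 = 0.226429
D = 1 - 0.226429 = 0.773571 ≈ 0.7736

0.7736


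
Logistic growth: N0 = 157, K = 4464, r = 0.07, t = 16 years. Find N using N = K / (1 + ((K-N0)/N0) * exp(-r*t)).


(K - N0)/N0 = (4464 - 157)/157 = 4307/157 = 27.4331
r*t = 0.07 * 16 = 1.12; exp(-1.12) = 0.326280
27.4331 * 0.326280 = 8.95087
1 + 8.95087 = 9.95087
N = 4464 / 9.95087 = 448.604 ≈ 449

449


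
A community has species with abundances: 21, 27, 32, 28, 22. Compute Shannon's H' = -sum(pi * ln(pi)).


Total N = 21 + 27 + 32 + 28 + 22 = 130
Per-species terms:
  p = 21/130 = 0.161538; ln(p) = -1.823015; p*ln(p) = 0.161538 * (-1.823015) = -0.294486
  p = 27/130 = 0.207692; ln(p) = -1.571699; p*ln(p) = 0.207692 * (-1.571699) = -0.326429
  p = 32/130 = 0.246154; ln(p) = -1.401798; p*ln(p) = 0.246154 * (-1.401798) = -0.345058
  p = 28/130 = 0.215385; ln(p) = -1.535328; p*ln(p) = 0.215385 * (-1.535328) = -0.330687
  p = 22/130 = 0.169231; ln(p) = -1.776491; p*ln(p) = 0.169231 * (-1.776491) = -0.300637
sum(p*ln(p)) = (-0.294486) + (-0.326429) + (-0.345058) + (-0.330687) + (-0.300637) = -1.597297
H' = -(-1.597297) = 1.597297 ≈ 1.5973

1.5973


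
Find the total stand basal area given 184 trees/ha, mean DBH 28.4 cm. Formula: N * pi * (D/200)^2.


(D/200)^2 = (28.4/200)^2 = 0.142^2 = 0.020164
Individual BA = 3.141593 * 0.020164 = 0.0633471 m^2
Stand BA = 184 * 0.0633471 = 11.6559 ≈ 11.66 m^2/ha

11.66 m^2/ha


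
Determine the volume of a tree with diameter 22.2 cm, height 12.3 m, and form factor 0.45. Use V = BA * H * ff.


(D/200)^2 = (22.2/200)^2 = 0.111^2 = 0.012321
BA = 3.141593 * 0.012321 = 0.0387076 m^2
V = 0.0387076 * 12.3 * 0.45 = 0.214247 ≈ 0.214 m^3

0.214 m^3


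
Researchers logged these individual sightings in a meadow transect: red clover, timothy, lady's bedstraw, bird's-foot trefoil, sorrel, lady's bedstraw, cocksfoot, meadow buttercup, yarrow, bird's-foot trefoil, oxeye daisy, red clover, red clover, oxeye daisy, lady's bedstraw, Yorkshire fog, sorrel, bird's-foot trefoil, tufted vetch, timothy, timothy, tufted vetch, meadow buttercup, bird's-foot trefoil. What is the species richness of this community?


Total individuals logged = 24
Distinct species (count of individuals): red clover (3), timothy (3), lady's bedstraw (3), bird's-foot trefoil (4), sorrel (2), cocksfoot (1), meadow buttercup (2), yarrow (1), oxeye daisy (2), Yorkshire fog (1), tufted vetch (2)
Species richness = number of distinct species = 11

11


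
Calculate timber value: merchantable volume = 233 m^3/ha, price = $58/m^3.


Value = 233 * 58 = $13514/ha

$13514/ha


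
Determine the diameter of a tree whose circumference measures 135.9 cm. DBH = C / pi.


DBH = C / pi = 135.9 / 3.141593 = 43.2583 ≈ 43.26 cm

43.26 cm


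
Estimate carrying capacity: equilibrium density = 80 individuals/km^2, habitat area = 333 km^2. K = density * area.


K = 80 * 333 = 26640 individuals

26640 individuals


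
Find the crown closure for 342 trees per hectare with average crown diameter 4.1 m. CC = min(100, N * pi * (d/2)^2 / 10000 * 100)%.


(d/2)^2 = (4.1/2)^2 = 2.05^2 = 4.2025
Crown area = 3.141593 * 4.2025 = 13.2025 m^2
N * area / 10000 * 100 = 342 * 13.2025 / 10000 * 100 = 45.1526
CC = min(100, 45.1526) = 45.1526 ≈ 45.2%

45.2%


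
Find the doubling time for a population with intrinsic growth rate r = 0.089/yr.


td = ln(2) / 0.089 = 0.693147 / 0.089 = 7.78817 ≈ 7.8 years

7.8 years


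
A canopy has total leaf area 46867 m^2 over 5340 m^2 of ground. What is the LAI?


LAI = 46867 / 5340 = 8.7766 ≈ 8.78

8.78


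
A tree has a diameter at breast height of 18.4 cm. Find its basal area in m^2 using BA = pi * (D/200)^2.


D/200 = 18.4/200 = 0.092 m
(D/200)^2 = 0.092^2 = 0.008464
BA = 3.141593 * 0.008464 = 0.0265904 ≈ 0.0266 m^2

0.0266 m^2


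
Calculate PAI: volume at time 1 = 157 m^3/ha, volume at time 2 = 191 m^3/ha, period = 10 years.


PAI = (V2 - V1) / period = (191 - 157) / 10 = 34 / 10 = 3.40 m^3/ha/yr

3.40 m^3/ha/yr


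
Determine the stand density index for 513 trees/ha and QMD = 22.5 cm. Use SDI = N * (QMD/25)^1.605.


QMD/25 = 22.5/25 = 0.9
(0.9)^1.605 = exp(1.605 * ln(0.9)) = exp(1.605 * (-0.105361)) = exp(-0.169104) = 0.844421
SDI = 513 * 0.844421 = 433.188 ≈ 433

433


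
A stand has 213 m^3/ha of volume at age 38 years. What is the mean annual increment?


MAI = 213 / 38 = 5.6053 ≈ 5.61 m^3/ha/yr

5.61 m^3/ha/yr


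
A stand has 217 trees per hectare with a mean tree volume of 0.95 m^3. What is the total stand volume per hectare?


V_stand = 217 * 0.95 = 206.15 ≈ 206.2 m^3/ha

206.2 m^3/ha


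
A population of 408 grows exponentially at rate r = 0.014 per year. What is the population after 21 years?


r*t = 0.014 * 21 = 0.294
exp(0.294) = 1.34178
N = 408 * 1.34178 = 547.446 ≈ 547

547


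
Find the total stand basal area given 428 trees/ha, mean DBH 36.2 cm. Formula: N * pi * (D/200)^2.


(D/200)^2 = (36.2/200)^2 = 0.181^2 = 0.032761
Individual BA = 3.141593 * 0.032761 = 0.102922 m^2
Stand BA = 428 * 0.102922 = 44.0506 ≈ 44.05 m^2/ha

44.05 m^2/ha


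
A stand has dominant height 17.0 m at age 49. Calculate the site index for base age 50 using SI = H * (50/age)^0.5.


50/49 = 1.02041
(1.02041)^0.5 = 1.01015
SI = 17.0 * 1.01015 = 17.1726 ≈ 17.2 m

17.2 m


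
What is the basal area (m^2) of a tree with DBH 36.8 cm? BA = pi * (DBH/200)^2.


D/200 = 36.8/200 = 0.184 m
(D/200)^2 = 0.184^2 = 0.033856
BA = 3.141593 * 0.033856 = 0.106362 ≈ 0.1064 m^2

0.1064 m^2


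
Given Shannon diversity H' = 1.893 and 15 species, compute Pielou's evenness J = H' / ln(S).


ln(15) = 2.70805
J = H' / ln(S) = 1.893 / 2.70805 = 0.699027 ≈ 0.6990

0.6990


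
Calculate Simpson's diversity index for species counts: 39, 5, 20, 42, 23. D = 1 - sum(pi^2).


Total N = 39 + 5 + 20 + 42 + 23 = 129
Per-species terms:
  p = 39/129 = 0.302326; p^2 = 0.302326^2 = 0.091401
  p = 5/129 = 0.038760; p^2 = 0.038760^2 = 0.001502
  p = 20/129 = 0.155039; p^2 = 0.155039^2 = 0.024037
  p = 42/129 = 0.325581; p^2 = 0.325581^2 = 0.106003
  p = 23/129 = 0.178295; p^2 = 0.178295^2 = 0.031789
sum(p^2) = 0.091401 + 0.001502 + 0.024037 + 0.106003 + 0.031789 = 0.254732
D = 1 - 0.254732 = 0.745268 ≈ 0.7453

0.7453


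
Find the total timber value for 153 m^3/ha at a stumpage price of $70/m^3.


Value = 153 * 70 = $10710/ha

$10710/ha


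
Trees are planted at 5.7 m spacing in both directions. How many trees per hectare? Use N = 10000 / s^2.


N = 10000 / 5.7^2 = 10000 / 32.49 = 307.787 ≈ 308 trees/ha

308 trees/ha


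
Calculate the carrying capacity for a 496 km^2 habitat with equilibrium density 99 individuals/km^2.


K = 99 * 496 = 49104 individuals

49104 individuals


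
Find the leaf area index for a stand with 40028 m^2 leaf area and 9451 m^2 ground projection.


LAI = 40028 / 9451 = 4.2353 ≈ 4.24

4.24


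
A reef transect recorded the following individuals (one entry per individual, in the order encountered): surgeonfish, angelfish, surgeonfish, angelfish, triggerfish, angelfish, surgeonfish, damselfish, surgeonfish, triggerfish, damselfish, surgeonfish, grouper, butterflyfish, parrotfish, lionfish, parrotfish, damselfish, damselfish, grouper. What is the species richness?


Total individuals logged = 20
Distinct species (count of individuals): surgeonfish (5), angelfish (3), triggerfish (2), damselfish (4), grouper (2), butterflyfish (1), parrotfish (2), lionfish (1)
Species richness = number of distinct species = 8

8


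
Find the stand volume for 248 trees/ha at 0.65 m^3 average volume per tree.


V_stand = 248 * 0.65 = 161.2 m^3/ha

161.2 m^3/ha


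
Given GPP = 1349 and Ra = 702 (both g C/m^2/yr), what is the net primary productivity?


NPP = GPP - Ra = 1349 - 702 = 647 g C/m^2/yr

647 g C/m^2/yr


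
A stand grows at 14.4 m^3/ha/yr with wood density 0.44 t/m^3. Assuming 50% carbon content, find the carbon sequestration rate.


C = 14.4 * 0.44 * 0.5 = 3.168 ≈ 3.17 t C/ha/yr

3.17 t C/ha/yr


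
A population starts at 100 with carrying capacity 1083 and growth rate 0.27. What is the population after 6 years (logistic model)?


(K - N0)/N0 = (1083 - 100)/100 = 983/100 = 9.83000
r*t = 0.27 * 6 = 1.62; exp(-1.62) = 0.197899
9.83000 * 0.197899 = 1.94535
1 + 1.94535 = 2.94535
N = 1083 / 2.94535 = 367.698 ≈ 368

368


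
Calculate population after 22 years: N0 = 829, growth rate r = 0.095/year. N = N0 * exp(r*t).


r*t = 0.095 * 22 = 2.09
exp(2.09) = 8.08492
N = 829 * 8.08492 = 6702.40 ≈ 6702

6702


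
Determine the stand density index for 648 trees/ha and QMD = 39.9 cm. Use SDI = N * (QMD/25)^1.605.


QMD/25 = 39.9/25 = 1.596
(1.596)^1.605 = exp(1.605 * ln(1.596)) = exp(1.605 * 0.467500) = exp(0.750338) = 2.11772
SDI = 648 * 2.11772 = 1372.28 ≈ 1372

1372


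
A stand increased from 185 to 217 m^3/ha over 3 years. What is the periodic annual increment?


PAI = (V2 - V1) / period = (217 - 185) / 3 = 32 / 3 = 10.6667 ≈ 10.67 m^3/ha/yr

10.67 m^3/ha/yr


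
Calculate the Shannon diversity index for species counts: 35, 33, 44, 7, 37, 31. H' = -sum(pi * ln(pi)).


Total N = 35 + 33 + 44 + 7 + 37 + 31 = 187
Per-species terms:
  p = 35/187 = 0.187166; ln(p) = -1.675759; p*ln(p) = 0.187166 * (-1.675759) = -0.313645
  p = 33/187 = 0.176471; ln(p) = -1.734599; p*ln(p) = 0.176471 * (-1.734599) = -0.306106
  p = 44/187 = 0.235294; ln(p) = -1.446919; p*ln(p) = 0.235294 * (-1.446919) = -0.340451
  p = 7/187 = 0.037433; ln(p) = -3.285203; p*ln(p) = 0.037433 * (-3.285203) = -0.122975
  p = 37/187 = 0.197861; ln(p) = -1.620191; p*ln(p) = 0.197861 * (-1.620191) = -0.320573
  p = 31/187 = 0.165775; ln(p) = -1.797124; p*ln(p) = 0.165775 * (-1.797124) = -0.297918
sum(p*ln(p)) = (-0.313645) + (-0.306106) + (-0.340451) + (-0.122975) + (-0.320573) + (-0.297918) = -1.701668
H' = -(-1.701668) = 1.701668 ≈ 1.7017

1.7017


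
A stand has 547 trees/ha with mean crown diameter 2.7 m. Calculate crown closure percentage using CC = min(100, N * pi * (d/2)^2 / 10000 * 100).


(d/2)^2 = (2.7/2)^2 = 1.35^2 = 1.8225
Crown area = 3.141593 * 1.8225 = 5.72555 m^2
N * area / 10000 * 100 = 547 * 5.72555 / 10000 * 100 = 31.3188
CC = min(100, 31.3188) = 31.3188 ≈ 31.3%

31.3%


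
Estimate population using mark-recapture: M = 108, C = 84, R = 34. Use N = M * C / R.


N = M * C / R = 108 * 84 / 34 = 9072 / 34 = 266.82 ≈ 267

267 individuals


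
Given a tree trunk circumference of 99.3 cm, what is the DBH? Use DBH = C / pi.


DBH = C / pi = 99.3 / 3.141593 = 31.6082 ≈ 31.61 cm

31.61 cm


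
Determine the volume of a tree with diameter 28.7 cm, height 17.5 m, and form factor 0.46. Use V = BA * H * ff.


(D/200)^2 = (28.7/200)^2 = 0.1435^2 = 0.02059225
BA = 3.141593 * 0.02059225 = 0.0646925 m^2
V = 0.0646925 * 17.5 * 0.46 = 0.520775 ≈ 0.521 m^3

0.521 m^3


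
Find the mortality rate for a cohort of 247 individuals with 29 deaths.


Mortality rate = 29 / 247 = 0.117409 ≈ 0.1174

0.1174


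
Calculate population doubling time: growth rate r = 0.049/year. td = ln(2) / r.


td = ln(2) / 0.049 = 0.693147 / 0.049 = 14.1459 ≈ 14.1 years

14.1 years


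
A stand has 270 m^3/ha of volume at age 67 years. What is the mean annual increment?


MAI = 270 / 67 = 4.0299 ≈ 4.03 m^3/ha/yr

4.03 m^3/ha/yr


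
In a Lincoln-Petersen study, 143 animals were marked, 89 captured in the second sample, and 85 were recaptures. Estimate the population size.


N = M * C / R = 143 * 89 / 85 = 12727 / 85 = 149.73 ≈ 150

150 individuals


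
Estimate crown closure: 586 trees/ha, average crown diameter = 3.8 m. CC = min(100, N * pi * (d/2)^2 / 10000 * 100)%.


(d/2)^2 = (3.8/2)^2 = 1.9^2 = 3.61
Crown area = 3.141593 * 3.61 = 11.3412 m^2
N * area / 10000 * 100 = 586 * 11.3412 / 10000 * 100 = 66.4594
CC = min(100, 66.4594) = 66.4594 ≈ 66.5%

66.5%


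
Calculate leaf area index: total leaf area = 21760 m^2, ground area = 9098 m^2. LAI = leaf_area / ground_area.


LAI = 21760 / 9098 = 2.3917 ≈ 2.39

2.39


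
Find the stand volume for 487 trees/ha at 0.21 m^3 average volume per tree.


V_stand = 487 * 0.21 = 102.27 ≈ 102.3 m^3/ha

102.3 m^3/ha


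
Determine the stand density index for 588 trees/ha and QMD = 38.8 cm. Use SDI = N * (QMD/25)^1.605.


QMD/25 = 38.8/25 = 1.552
(1.552)^1.605 = exp(1.605 * ln(1.552)) = exp(1.605 * 0.439544) = exp(0.705468) = 2.02479
SDI = 588 * 2.02479 = 1190.58 ≈ 1191

1191


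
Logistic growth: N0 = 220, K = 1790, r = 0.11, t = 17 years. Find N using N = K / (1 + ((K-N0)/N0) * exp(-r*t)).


(K - N0)/N0 = (1790 - 220)/220 = 1570/220 = 7.13636
r*t = 0.11 * 17 = 1.87; exp(-1.87) = 0.154124
7.13636 * 0.154124 = 1.09988
1 + 1.09988 = 2.09988
N = 1790 / 2.09988 = 852.430 ≈ 852

852


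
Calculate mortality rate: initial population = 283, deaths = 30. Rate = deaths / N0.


Mortality rate = 30 / 283 = 0.106007 ≈ 0.1060

0.1060


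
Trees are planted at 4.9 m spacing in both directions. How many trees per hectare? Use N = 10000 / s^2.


N = 10000 / 4.9^2 = 10000 / 24.01 = 416.493 ≈ 416 trees/ha

416 trees/ha


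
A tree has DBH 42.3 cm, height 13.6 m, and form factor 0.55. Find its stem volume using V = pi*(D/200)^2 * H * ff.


(D/200)^2 = (42.3/200)^2 = 0.2115^2 = 0.04473225
BA = 3.141593 * 0.04473225 = 0.140531 m^2
V = 0.140531 * 13.6 * 0.55 = 1.05117 ≈ 1.051 m^3

1.051 m^3


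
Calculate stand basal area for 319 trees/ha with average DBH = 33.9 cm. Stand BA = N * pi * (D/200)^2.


(D/200)^2 = (33.9/200)^2 = 0.1695^2 = 0.02873025
Individual BA = 3.141593 * 0.02873025 = 0.0902588 m^2
Stand BA = 319 * 0.0902588 = 28.7926 ≈ 28.79 m^2/ha

28.79 m^2/ha


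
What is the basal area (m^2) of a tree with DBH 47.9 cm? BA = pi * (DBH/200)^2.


D/200 = 47.9/200 = 0.2395 m
(D/200)^2 = 0.2395^2 = 0.05736025
BA = 3.141593 * 0.05736025 = 0.180203 ≈ 0.1802 m^2

0.1802 m^2


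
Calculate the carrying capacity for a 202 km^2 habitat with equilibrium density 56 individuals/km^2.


K = 56 * 202 = 11312 individuals

11312 individuals


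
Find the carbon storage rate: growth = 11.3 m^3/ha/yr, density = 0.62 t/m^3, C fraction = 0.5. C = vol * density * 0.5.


C = 11.3 * 0.62 * 0.5 = 3.503 ≈ 3.50 t C/ha/yr

3.50 t C/ha/yr


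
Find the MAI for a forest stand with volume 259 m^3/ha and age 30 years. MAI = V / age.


MAI = 259 / 30 = 8.6333 ≈ 8.63 m^3/ha/yr

8.63 m^3/ha/yr


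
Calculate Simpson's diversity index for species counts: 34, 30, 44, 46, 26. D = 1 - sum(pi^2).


Total N = 34 + 30 + 44 + 46 + 26 = 180
Per-species terms:
  p = 34/180 = 0.188889; p^2 = 0.188889^2 = 0.035679
  p = 30/180 = 0.166667; p^2 = 0.166667^2 = 0.027778
  p = 44/180 = 0.244444; p^2 = 0.244444^2 = 0.059753
  p = 46/180 = 0.255556; p^2 = 0.255556^2 = 0.065309
  p = 26/180 = 0.144444; p^2 = 0.144444^2 = 0.020864
sum(p^2) = 0.035679 + 0.027778 + 0.059753 + 0.065309 + 0.020864 = 0.209383
D = 1 - 0.209383 = 0.790617 ≈ 0.7906

0.7906


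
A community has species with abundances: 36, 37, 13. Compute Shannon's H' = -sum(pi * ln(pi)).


Total N = 36 + 37 + 13 = 86
Per-species terms:
  p = 36/86 = 0.418605; ln(p) = -0.870828; p*ln(p) = 0.418605 * (-0.870828) = -0.364533
  p = 37/86 = 0.430233; ln(p) = -0.843428; p*ln(p) = 0.430233 * (-0.843428) = -0.362871
  p = 13/86 = 0.151163; ln(p) = -1.889397; p*ln(p) = 0.151163 * (-1.889397) = -0.285607
sum(p*ln(p)) = (-0.364533) + (-0.362871) + (-0.285607) = -1.013011
H' = -(-1.013011) = 1.013011 ≈ 1.0130

1.0130


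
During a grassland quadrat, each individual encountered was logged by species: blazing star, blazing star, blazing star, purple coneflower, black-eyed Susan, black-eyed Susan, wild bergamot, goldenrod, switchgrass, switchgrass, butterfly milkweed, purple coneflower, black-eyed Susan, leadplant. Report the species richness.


Total individuals logged = 14
Distinct species (count of individuals): blazing star (3), purple coneflower (2), black-eyed Susan (3), wild bergamot (1), goldenrod (1), switchgrass (2), butterfly milkweed (1), leadplant (1)
Species richness = number of distinct species = 8

8


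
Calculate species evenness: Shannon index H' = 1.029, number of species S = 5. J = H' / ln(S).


ln(5) = 1.60944
J = H' / ln(S) = 1.029 / 1.60944 = 0.639353 ≈ 0.6394

0.6394


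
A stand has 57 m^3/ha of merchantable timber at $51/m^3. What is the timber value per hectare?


Value = 57 * 51 = $2907/ha

$2907/ha


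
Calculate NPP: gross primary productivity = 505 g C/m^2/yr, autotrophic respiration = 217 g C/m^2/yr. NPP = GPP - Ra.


NPP = GPP - Ra = 505 - 217 = 288 g C/m^2/yr

288 g C/m^2/yr


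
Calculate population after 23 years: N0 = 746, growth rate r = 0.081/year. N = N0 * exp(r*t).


r*t = 0.081 * 23 = 1.863
exp(1.863) = 6.44304
N = 746 * 6.44304 = 4806.51 ≈ 4807

4807


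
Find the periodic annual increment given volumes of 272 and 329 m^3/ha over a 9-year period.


PAI = (V2 - V1) / period = (329 - 272) / 9 = 57 / 9 = 6.3333 ≈ 6.33 m^3/ha/yr

6.33 m^3/ha/yr


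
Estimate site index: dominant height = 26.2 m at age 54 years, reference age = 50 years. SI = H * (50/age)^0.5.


50/54 = 0.925926
(0.925926)^0.5 = 0.962250
SI = 26.2 * 0.962250 = 25.2110 ≈ 25.2 m

25.2 m


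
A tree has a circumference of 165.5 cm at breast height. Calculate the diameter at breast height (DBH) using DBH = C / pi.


DBH = C / pi = 165.5 / 3.141593 = 52.6803 ≈ 52.68 cm

52.68 cm


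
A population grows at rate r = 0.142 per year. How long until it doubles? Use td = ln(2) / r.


td = ln(2) / 0.142 = 0.693147 / 0.142 = 4.88132 ≈ 4.9 years

4.9 years


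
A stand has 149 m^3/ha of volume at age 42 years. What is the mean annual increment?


MAI = 149 / 42 = 3.5476 ≈ 3.55 m^3/ha/yr

3.55 m^3/ha/yr


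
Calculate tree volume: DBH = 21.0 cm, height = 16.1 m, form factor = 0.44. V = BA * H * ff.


(D/200)^2 = (21.0/200)^2 = 0.105^2 = 0.011025
BA = 3.141593 * 0.011025 = 0.0346361 m^2
V = 0.0346361 * 16.1 * 0.44 = 0.245362 ≈ 0.245 m^3

0.245 m^3


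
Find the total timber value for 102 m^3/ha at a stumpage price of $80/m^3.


Value = 102 * 80 = $8160/ha

$8160/ha


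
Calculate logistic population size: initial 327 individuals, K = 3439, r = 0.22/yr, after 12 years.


(K - N0)/N0 = (3439 - 327)/327 = 3112/327 = 9.51682
r*t = 0.22 * 12 = 2.64; exp(-2.64) = 0.0713613
9.51682 * 0.0713613 = 0.679133
1 + 0.679133 = 1.67913
N = 3439 / 1.67913 = 2048.08 ≈ 2048

2048


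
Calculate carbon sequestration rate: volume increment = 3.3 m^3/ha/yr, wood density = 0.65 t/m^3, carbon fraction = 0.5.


C = 3.3 * 0.65 * 0.5 = 1.0725 ≈ 1.07 t C/ha/yr

1.07 t C/ha/yr


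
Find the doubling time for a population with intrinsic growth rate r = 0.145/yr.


td = ln(2) / 0.145 = 0.693147 / 0.145 = 4.78032 ≈ 4.8 years

4.8 years
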